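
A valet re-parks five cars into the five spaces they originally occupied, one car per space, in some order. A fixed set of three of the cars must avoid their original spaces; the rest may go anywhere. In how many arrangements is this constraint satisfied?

64

Let A_j be the event that the j-th constrained one is fixed. By inclusion-exclusion over the 3 events:
Σ_{j=0}^{3} (-1)^j C(3,j)(5-j)!
= C(3,0)·5! - C(3,1)·4! + C(3,2)·3! - C(3,3)·2!
= 120 - 72 + 18 - 2
= 64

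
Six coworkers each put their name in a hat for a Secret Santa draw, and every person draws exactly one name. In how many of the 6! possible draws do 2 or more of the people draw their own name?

191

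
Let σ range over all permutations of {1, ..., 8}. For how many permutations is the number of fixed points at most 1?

29665

# with exactly i fixed is C(8,i)·!(8-i); sum over i=0..1:
  i=0: C(8,0)·!8 = 1·14833 = 14833
  i=1: C(8,1)·!7 = 8·1854 = 14832
Total = 29665.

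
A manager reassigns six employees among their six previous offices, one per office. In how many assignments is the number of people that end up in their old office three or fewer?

704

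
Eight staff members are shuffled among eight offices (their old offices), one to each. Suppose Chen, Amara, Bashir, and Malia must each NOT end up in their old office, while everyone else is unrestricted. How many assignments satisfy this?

Let A_j be the event that the j-th constrained one is fixed. By inclusion-exclusion over the 4 events:
Σ_{j=0}^{4} (-1)^j C(4,j)(8-j)!
= C(4,0)·8! - C(4,1)·7! + C(4,2)·6! - C(4,3)·5! + C(4,4)·4!
= 40320 - 20160 + 4320 - 480 + 24
= 24024

24024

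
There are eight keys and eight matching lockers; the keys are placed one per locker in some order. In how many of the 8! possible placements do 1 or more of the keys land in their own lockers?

# with exactly i fixed is C(8,i)·!(8-i); sum over i=1..8:
  i=1: C(8,1)·!7 = 8·1854 = 14832
  i=2: C(8,2)·!6 = 28·265 = 7420
  i=3: C(8,3)·!5 = 56·44 = 2464
  i=4: C(8,4)·!4 = 70·9 = 630
  i=5: C(8,5)·!3 = 56·2 = 112
  i=6: C(8,6)·!2 = 28·1 = 28
  i=7: C(8,7)·!1 = 8·0 = 0
  i=8: C(8,8)·!0 = 1·1 = 1
Total = 25487.

25487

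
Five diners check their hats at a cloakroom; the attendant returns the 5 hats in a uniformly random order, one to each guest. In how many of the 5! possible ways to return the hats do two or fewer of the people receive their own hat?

# with exactly i fixed is C(5,i)·!(5-i); sum over i=0..2:
  i=0: C(5,0)·!5 = 1·44 = 44
  i=1: C(5,1)·!4 = 5·9 = 45
  i=2: C(5,2)·!3 = 10·2 = 20
Total = 109.

109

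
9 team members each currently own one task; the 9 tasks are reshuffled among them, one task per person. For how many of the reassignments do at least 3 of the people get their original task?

29143

# with exactly i fixed is C(9,i)·!(9-i); sum over i=3..9:
  i=3: C(9,3)·!6 = 84·265 = 22260
  i=4: C(9,4)·!5 = 126·44 = 5544
  i=5: C(9,5)·!4 = 126·9 = 1134
  i=6: C(9,6)·!3 = 84·2 = 168
  i=7: C(9,7)·!2 = 36·1 = 36
  i=8: C(9,8)·!1 = 9·0 = 0
  i=9: C(9,9)·!0 = 1·1 = 1
Total = 29143.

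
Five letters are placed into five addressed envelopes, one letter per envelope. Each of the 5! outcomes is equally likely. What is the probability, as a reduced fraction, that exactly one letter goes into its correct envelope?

3/8

Favorable outcomes: C(5,1)·!4 = 5·9 = 45.
Total outcomes: 5! = 120.
Probability = 45/120 = 3/8.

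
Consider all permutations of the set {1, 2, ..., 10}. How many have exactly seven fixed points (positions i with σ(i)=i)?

Choose which 7 of the 10 are fixed: C(10,7) = 120.
The other 3 form a derangement: !3 = 2.
Total: 120 × 2 = 240.

240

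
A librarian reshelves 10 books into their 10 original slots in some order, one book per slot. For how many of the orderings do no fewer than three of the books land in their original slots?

# with exactly i fixed is C(10,i)·!(10-i); sum over i=3..10:
  i=3: C(10,3)·!7 = 120·1854 = 222480
  i=4: C(10,4)·!6 = 210·265 = 55650
  i=5: C(10,5)·!5 = 252·44 = 11088
  i=6: C(10,6)·!4 = 210·9 = 1890
  i=7: C(10,7)·!3 = 120·2 = 240
  i=8: C(10,8)·!2 = 45·1 = 45
  i=9: C(10,9)·!1 = 10·0 = 0
  i=10: C(10,10)·!0 = 1·1 = 1
Total = 291394.

291394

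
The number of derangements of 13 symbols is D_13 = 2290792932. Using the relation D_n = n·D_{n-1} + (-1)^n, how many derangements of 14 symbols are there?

D_14 = 14·2290792932 + 1 = 32071101049.

32071101049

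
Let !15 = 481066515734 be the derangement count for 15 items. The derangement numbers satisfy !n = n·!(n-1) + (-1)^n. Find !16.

7697064251745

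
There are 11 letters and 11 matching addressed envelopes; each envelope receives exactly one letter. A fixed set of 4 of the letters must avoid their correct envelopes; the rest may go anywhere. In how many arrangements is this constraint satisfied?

27422640

Inclusion-exclusion on the 4 forbidden self-matches:
Σ_{j=0}^{4} (-1)^j C(4,j)(11-j)!
= C(4,0)·11! - C(4,1)·10! + C(4,2)·9! - C(4,3)·8! + C(4,4)·7!
= 39916800 - 14515200 + 2177280 - 161280 + 5040
= 27422640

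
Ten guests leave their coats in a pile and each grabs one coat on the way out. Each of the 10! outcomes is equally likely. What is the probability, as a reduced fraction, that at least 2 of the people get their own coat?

958879/3628800

Favorable outcomes: Σ_{i≥2} C(10,i)·!(10-i) = 45·14833 + 120·1854 + 210·265 + 252·44 + 210·9 + 120·2 + 45·1 + 10·0 + 1·1 = 958879.
Total outcomes: 10! = 3628800.
Probability = 958879/3628800 = 958879/3628800.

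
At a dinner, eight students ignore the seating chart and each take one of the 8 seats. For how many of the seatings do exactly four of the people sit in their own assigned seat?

Choose which 4 of the 8 are fixed: C(8,4) = 70.
The other 4 form a derangement: !4 = 9.
Total: 70 × 9 = 630.

630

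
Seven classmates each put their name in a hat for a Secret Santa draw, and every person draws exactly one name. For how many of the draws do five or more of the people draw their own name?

Sum C(7,i)·!(7-i) for i = 5..7:
  i=5: C(7,5)·!2 = 21·1 = 21
  i=6: C(7,6)·!1 = 7·0 = 0
  i=7: C(7,7)·!0 = 1·1 = 1
Total = 22.

22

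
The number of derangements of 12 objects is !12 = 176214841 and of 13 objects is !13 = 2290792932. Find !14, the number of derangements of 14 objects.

32071101049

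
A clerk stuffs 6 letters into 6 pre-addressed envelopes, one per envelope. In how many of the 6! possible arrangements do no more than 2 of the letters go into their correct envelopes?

664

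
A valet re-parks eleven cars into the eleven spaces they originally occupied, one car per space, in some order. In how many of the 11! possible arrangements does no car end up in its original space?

14684570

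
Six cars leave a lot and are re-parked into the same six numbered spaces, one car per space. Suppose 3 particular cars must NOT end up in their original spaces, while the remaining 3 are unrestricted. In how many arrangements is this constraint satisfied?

426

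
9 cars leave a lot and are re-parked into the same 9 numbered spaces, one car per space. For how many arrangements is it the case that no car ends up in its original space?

The number of derangements of 9 is !9 = Σ_{k=0}^{9} (-1)^k·9!/k!
= 9! - 9!/1! + 9!/2! - 9!/3! + 9!/4! - 9!/5! + 9!/6! - 9!/7! + 9!/8! - 9!/9!
= 362880 - 362880 + 181440 - 60480 + 15120 - 3024 + 504 - 72 + 9 - 1
= 133496

133496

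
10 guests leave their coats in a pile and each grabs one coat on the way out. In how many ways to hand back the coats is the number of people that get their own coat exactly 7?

Choose which 7 of the 10 are fixed: C(10,7) = 120.
The other 3 form a derangement: !3 = 2.
Total: 120 × 2 = 240.

240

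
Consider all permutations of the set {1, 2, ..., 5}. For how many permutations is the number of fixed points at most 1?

89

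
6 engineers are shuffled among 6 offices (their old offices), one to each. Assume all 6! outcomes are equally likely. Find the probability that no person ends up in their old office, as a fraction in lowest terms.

53/144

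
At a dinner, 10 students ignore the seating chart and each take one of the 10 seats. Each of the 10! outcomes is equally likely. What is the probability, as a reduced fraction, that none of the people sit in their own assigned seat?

16481/44800

Favorable outcomes: !10 = 1334961.
Total outcomes: 10! = 3628800.
Probability = 1334961/3628800 = 16481/44800.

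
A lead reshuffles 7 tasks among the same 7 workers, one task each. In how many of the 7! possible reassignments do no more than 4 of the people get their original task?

5018

Sum C(7,i)·!(7-i) for i = 0..4:
  i=0: C(7,0)·!7 = 1·1854 = 1854
  i=1: C(7,1)·!6 = 7·265 = 1855
  i=2: C(7,2)·!5 = 21·44 = 924
  i=3: C(7,3)·!4 = 35·9 = 315
  i=4: C(7,4)·!3 = 35·2 = 70
Total = 5018.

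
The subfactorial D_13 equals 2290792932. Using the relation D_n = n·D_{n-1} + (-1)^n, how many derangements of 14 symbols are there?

32071101049

D_14 = 14·2290792932 + 1 = 32071101049.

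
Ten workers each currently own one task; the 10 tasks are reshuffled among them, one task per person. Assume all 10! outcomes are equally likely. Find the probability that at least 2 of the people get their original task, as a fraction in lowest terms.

Favorable outcomes: Σ_{i≥2} C(10,i)·!(10-i) = 45·14833 + 120·1854 + 210·265 + 252·44 + 210·9 + 120·2 + 45·1 + 10·0 + 1·1 = 958879.
Total outcomes: 10! = 3628800.
Probability = 958879/3628800 = 958879/3628800.

958879/3628800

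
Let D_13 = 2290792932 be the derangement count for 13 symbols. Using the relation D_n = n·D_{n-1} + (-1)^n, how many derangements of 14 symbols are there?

D_14 = 14·2290792932 + 1 = 32071101049.

32071101049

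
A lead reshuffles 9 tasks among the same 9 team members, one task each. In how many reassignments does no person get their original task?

133496

!9 is the nearest integer to 9!/e.
9! = 362880, and 362880/e ≈ 133496.09, so !9 = 133496.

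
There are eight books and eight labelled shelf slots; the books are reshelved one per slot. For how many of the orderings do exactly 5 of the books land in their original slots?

112

Pick the 5 fixed positions: C(8,5) = 56 ways.
The other 3 form a derangement: !3 = 2.
Total: 56 × 2 = 112.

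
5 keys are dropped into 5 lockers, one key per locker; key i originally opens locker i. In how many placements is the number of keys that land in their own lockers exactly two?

Pick the 2 fixed positions: C(5,2) = 10 ways.
The remaining 3 must be deranged: !3 = 2.
Total: 10 × 2 = 20.

20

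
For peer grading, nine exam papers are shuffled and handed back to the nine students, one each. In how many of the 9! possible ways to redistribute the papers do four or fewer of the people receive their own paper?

361541

# with exactly i fixed is C(9,i)·!(9-i); sum over i=0..4:
  i=0: C(9,0)·!9 = 1·133496 = 133496
  i=1: C(9,1)·!8 = 9·14833 = 133497
  i=2: C(9,2)·!7 = 36·1854 = 66744
  i=3: C(9,3)·!6 = 84·265 = 22260
  i=4: C(9,4)·!5 = 126·44 = 5544
Total = 361541.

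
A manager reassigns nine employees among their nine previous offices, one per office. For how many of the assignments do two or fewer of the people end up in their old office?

Sum C(9,i)·!(9-i) for i = 0..2:
  i=0: C(9,0)·!9 = 1·133496 = 133496
  i=1: C(9,1)·!8 = 9·14833 = 133497
  i=2: C(9,2)·!7 = 36·1854 = 66744
Total = 333737.

333737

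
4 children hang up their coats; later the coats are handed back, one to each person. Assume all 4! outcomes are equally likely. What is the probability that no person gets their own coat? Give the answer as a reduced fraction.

Favorable outcomes: !4 = 9.
Total outcomes: 4! = 24.
Probability = 9/24 = 3/8.

3/8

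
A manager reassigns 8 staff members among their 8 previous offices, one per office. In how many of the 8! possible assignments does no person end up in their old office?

14833

!8 is the nearest integer to 8!/e.
8! = 40320, and 40320/e ≈ 14832.90, so !8 = 14833.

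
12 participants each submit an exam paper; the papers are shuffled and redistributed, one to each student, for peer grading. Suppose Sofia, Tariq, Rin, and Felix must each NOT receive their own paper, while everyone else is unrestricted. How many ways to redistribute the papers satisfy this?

339696000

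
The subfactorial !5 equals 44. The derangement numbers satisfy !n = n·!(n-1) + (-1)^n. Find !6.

265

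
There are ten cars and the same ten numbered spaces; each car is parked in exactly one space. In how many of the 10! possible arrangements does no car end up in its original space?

1334961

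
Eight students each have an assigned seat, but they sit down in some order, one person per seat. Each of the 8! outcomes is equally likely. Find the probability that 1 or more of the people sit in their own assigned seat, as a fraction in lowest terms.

Favorable outcomes: Σ_{i≥1} C(8,i)·!(8-i) = 8·1854 + 28·265 + 56·44 + 70·9 + 56·2 + 28·1 + 8·0 + 1·1 = 25487.
Total outcomes: 8! = 40320.
Probability = 25487/40320 = 3641/5760.

3641/5760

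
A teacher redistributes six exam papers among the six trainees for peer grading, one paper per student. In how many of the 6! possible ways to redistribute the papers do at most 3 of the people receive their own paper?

704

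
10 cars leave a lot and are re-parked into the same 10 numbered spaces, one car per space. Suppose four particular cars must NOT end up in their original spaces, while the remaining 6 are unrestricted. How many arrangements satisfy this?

2399760

Inclusion-exclusion on the 4 forbidden self-matches:
Σ_{j=0}^{4} (-1)^j C(4,j)(10-j)!
= C(4,0)·10! - C(4,1)·9! + C(4,2)·8! - C(4,3)·7! + C(4,4)·6!
= 3628800 - 1451520 + 241920 - 20160 + 720
= 2399760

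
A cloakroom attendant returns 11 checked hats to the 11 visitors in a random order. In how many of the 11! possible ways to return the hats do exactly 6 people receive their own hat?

20328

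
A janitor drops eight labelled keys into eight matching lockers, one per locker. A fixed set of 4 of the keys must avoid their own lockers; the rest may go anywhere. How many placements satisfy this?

24024

Inclusion-exclusion on the 4 forbidden self-matches:
Σ_{j=0}^{4} (-1)^j C(4,j)(8-j)!
= C(4,0)·8! - C(4,1)·7! + C(4,2)·6! - C(4,3)·5! + C(4,4)·4!
= 40320 - 20160 + 4320 - 480 + 24
= 24024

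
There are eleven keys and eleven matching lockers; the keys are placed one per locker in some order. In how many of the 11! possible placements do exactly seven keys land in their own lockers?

Pick the 7 fixed positions: C(11,7) = 330 ways.
The remaining 4 must be deranged: !4 = 9.
Total: 330 × 9 = 2970.

2970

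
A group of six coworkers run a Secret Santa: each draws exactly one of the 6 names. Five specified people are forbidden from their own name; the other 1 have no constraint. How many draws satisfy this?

309

Inclusion-exclusion on the 5 forbidden self-matches:
Σ_{j=0}^{5} (-1)^j C(5,j)(6-j)!
= C(5,0)·6! - C(5,1)·5! + C(5,2)·4! - C(5,3)·3! + C(5,4)·2! - C(5,5)·1!
= 720 - 600 + 240 - 60 + 10 - 1
= 309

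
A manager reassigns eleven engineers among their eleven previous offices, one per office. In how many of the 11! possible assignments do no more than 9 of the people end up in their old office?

39916799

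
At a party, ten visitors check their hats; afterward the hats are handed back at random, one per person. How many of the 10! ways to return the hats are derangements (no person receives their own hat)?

By inclusion-exclusion, !10 = Σ (-1)^k · 10!/k! for k=0..10
= 10! - 10!/1! + 10!/2! - 10!/3! + 10!/4! - 10!/5! + 10!/6! - 10!/7! + 10!/8! - 10!/9! + 10!/10!
= 3628800 - 3628800 + 1814400 - 604800 + 151200 - 30240 + 5040 - 720 + 90 - 10 + 1
= 1334961

1334961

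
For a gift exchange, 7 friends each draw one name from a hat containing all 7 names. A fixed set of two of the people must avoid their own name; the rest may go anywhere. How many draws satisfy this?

3720

Inclusion-exclusion on the 2 forbidden self-matches:
Σ_{j=0}^{2} (-1)^j C(2,j)(7-j)!
= C(2,0)·7! - C(2,1)·6! + C(2,2)·5!
= 5040 - 1440 + 120
= 3720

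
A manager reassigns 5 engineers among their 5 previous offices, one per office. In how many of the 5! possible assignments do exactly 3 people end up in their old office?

10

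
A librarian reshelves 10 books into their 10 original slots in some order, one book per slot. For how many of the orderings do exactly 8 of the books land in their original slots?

Pick the 8 fixed positions: C(10,8) = 45 ways.
The remaining 2 must be deranged: !2 = 1.
Total: 45 × 1 = 45.

45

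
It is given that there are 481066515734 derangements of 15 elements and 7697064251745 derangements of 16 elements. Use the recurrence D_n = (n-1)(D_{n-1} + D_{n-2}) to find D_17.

130850092279664

D_17 = (17-1)·(D_16 + D_15) = 16·(7697064251745 + 481066515734) = 16·8178130767479 = 130850092279664.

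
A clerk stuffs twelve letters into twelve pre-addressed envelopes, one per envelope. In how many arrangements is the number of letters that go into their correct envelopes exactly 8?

Choose which 8 of the 12 are fixed: C(12,8) = 495.
The other 4 form a derangement: !4 = 9.
Total: 495 × 9 = 4455.

4455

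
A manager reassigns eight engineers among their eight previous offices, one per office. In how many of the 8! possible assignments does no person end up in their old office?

14833

Recurrence: !8 = 7·(!7 + !6).
!8 = 7·(1854 + 265) = 7·2119 = 14833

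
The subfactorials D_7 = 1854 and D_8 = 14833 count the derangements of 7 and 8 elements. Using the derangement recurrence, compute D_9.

D_9 = (9-1)·(D_8 + D_7) = 8·(14833 + 1854) = 8·16687 = 133496.

133496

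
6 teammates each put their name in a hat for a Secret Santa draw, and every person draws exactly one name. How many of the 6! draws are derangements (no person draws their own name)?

Use !n = (n-1)(!(n-1) + !(n-2)).
!6 = 5·(44 + 9) = 5·53 = 265

265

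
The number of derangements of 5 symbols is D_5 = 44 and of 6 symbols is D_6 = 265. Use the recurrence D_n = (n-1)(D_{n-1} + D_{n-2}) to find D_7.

1854

D_7 = (7-1)·(D_6 + D_5) = 6·(265 + 44) = 6·309 = 1854.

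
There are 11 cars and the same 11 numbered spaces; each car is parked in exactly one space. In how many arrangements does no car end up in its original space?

14684570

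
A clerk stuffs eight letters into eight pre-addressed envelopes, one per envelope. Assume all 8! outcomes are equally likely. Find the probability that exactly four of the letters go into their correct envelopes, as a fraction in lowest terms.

1/64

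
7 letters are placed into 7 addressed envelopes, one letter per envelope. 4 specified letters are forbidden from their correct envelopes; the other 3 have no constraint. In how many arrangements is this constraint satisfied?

2790

Let A_j be the event that the j-th constrained one is fixed. By inclusion-exclusion over the 4 events:
Σ_{j=0}^{4} (-1)^j C(4,j)(7-j)!
= C(4,0)·7! - C(4,1)·6! + C(4,2)·5! - C(4,3)·4! + C(4,4)·3!
= 5040 - 2880 + 720 - 96 + 6
= 2790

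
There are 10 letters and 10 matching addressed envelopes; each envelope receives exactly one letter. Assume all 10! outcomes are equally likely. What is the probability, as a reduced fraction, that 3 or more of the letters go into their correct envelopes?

145697/1814400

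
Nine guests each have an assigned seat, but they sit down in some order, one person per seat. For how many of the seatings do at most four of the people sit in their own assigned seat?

361541

Sum C(9,i)·!(9-i) for i = 0..4:
  i=0: C(9,0)·!9 = 1·133496 = 133496
  i=1: C(9,1)·!8 = 9·14833 = 133497
  i=2: C(9,2)·!7 = 36·1854 = 66744
  i=3: C(9,3)·!6 = 84·265 = 22260
  i=4: C(9,4)·!5 = 126·44 = 5544
Total = 361541.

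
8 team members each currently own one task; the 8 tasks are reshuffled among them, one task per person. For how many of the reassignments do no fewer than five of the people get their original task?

Sum C(8,i)·!(8-i) for i = 5..8:
  i=5: C(8,5)·!3 = 56·2 = 112
  i=6: C(8,6)·!2 = 28·1 = 28
  i=7: C(8,7)·!1 = 8·0 = 0
  i=8: C(8,8)·!0 = 1·1 = 1
Total = 141.

141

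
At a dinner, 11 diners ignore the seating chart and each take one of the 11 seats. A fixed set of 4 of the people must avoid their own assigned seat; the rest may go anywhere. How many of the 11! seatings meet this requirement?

27422640

Inclusion-exclusion on the 4 forbidden self-matches:
Σ_{j=0}^{4} (-1)^j C(4,j)(11-j)!
= C(4,0)·11! - C(4,1)·10! + C(4,2)·9! - C(4,3)·8! + C(4,4)·7!
= 39916800 - 14515200 + 2177280 - 161280 + 5040
= 27422640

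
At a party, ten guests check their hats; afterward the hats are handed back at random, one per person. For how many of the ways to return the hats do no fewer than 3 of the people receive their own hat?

291394

Sum C(10,i)·!(10-i) for i = 3..10:
  i=3: C(10,3)·!7 = 120·1854 = 222480
  i=4: C(10,4)·!6 = 210·265 = 55650
  i=5: C(10,5)·!5 = 252·44 = 11088
  i=6: C(10,6)·!4 = 210·9 = 1890
  i=7: C(10,7)·!3 = 120·2 = 240
  i=8: C(10,8)·!2 = 45·1 = 45
  i=9: C(10,9)·!1 = 10·0 = 0
  i=10: C(10,10)·!0 = 1·1 = 1
Total = 291394.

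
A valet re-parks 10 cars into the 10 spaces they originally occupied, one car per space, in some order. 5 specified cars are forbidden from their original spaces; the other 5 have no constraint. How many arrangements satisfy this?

2170680

Let A_j be the event that the j-th constrained one is fixed. By inclusion-exclusion over the 5 events:
Σ_{j=0}^{5} (-1)^j C(5,j)(10-j)!
= C(5,0)·10! - C(5,1)·9! + C(5,2)·8! - C(5,3)·7! + C(5,4)·6! - C(5,5)·5!
= 3628800 - 1814400 + 403200 - 50400 + 3600 - 120
= 2170680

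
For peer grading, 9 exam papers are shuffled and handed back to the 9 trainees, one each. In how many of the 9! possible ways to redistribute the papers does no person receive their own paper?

133496

Use !n = n·!(n-1) + (-1)^n.
!9 = 9·14833 - 1 = 133496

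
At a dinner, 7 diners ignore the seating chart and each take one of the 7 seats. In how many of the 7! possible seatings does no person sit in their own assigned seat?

1854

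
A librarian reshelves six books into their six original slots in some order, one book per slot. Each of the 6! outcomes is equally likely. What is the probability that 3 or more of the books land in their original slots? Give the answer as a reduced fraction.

Favorable outcomes: Σ_{i≥3} C(6,i)·!(6-i) = 20·2 + 15·1 + 6·0 + 1·1 = 56.
Total outcomes: 6! = 720.
Probability = 56/720 = 7/90.

7/90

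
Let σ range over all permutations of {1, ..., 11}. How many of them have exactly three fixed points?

Choose which 3 of the 11 are fixed: C(11,3) = 165.
The other 8 form a derangement: !8 = 14833.
Total: 165 × 14833 = 2447445.

2447445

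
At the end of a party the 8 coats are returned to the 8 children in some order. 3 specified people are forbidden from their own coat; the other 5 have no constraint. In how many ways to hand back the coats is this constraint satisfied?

27240

Let A_j be the event that the j-th constrained one is fixed. By inclusion-exclusion over the 3 events:
Σ_{j=0}^{3} (-1)^j C(3,j)(8-j)!
= C(3,0)·8! - C(3,1)·7! + C(3,2)·6! - C(3,3)·5!
= 40320 - 15120 + 2160 - 120
= 27240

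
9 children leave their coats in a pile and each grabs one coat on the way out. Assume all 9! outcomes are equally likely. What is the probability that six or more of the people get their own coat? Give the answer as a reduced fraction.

Favorable outcomes: Σ_{i≥6} C(9,i)·!(9-i) = 84·2 + 36·1 + 9·0 + 1·1 = 205.
Total outcomes: 9! = 362880.
Probability = 205/362880 = 41/72576.

41/72576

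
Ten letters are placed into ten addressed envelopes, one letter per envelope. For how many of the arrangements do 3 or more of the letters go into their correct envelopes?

Sum C(10,i)·!(10-i) for i = 3..10:
  i=3: C(10,3)·!7 = 120·1854 = 222480
  i=4: C(10,4)·!6 = 210·265 = 55650
  i=5: C(10,5)·!5 = 252·44 = 11088
  i=6: C(10,6)·!4 = 210·9 = 1890
  i=7: C(10,7)·!3 = 120·2 = 240
  i=8: C(10,8)·!2 = 45·1 = 45
  i=9: C(10,9)·!1 = 10·0 = 0
  i=10: C(10,10)·!0 = 1·1 = 1
Total = 291394.

291394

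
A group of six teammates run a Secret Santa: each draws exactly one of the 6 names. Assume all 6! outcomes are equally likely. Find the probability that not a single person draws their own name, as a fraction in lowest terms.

Favorable outcomes: !6 = 265.
Total outcomes: 6! = 720.
Probability = 265/720 = 53/144.

53/144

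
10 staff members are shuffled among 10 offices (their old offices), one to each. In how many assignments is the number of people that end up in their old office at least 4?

# with exactly i fixed is C(10,i)·!(10-i); sum over i=4..10:
  i=4: C(10,4)·!6 = 210·265 = 55650
  i=5: C(10,5)·!5 = 252·44 = 11088
  i=6: C(10,6)·!4 = 210·9 = 1890
  i=7: C(10,7)·!3 = 120·2 = 240
  i=8: C(10,8)·!2 = 45·1 = 45
  i=9: C(10,9)·!1 = 10·0 = 0
  i=10: C(10,10)·!0 = 1·1 = 1
Total = 68914.

68914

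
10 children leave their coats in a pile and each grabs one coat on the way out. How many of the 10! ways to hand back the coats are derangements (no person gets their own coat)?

Use !n = n·!(n-1) + (-1)^n.
!10 = 10·133496 + 1 = 1334961

1334961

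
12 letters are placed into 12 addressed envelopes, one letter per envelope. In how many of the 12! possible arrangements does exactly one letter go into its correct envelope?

176214840

Pick the single fixed position: C(12,1) = 12 ways.
The remaining 11 must be deranged: !11 = 14684570.
Total: 12 × 14684570 = 176214840.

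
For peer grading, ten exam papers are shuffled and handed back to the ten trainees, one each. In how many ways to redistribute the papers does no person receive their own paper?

1334961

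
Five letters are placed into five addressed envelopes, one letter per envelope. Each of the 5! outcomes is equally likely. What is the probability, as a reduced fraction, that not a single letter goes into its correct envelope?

11/30

Favorable outcomes: !5 = 44.
Total outcomes: 5! = 120.
Probability = 44/120 = 11/30.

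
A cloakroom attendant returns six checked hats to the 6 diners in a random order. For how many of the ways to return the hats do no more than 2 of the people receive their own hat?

664

Sum C(6,i)·!(6-i) for i = 0..2:
  i=0: C(6,0)·!6 = 1·265 = 265
  i=1: C(6,1)·!5 = 6·44 = 264
  i=2: C(6,2)·!4 = 15·9 = 135
Total = 664.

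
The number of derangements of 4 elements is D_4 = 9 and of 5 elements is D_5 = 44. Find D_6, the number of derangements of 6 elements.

265

D_6 = (6-1)·(D_5 + D_4) = 5·(44 + 9) = 5·53 = 265.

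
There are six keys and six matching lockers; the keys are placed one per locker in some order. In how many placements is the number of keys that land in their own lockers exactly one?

264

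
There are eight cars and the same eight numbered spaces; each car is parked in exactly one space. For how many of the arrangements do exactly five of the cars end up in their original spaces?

Pick the 5 fixed positions: C(8,5) = 56 ways.
The other 3 form a derangement: !3 = 2.
Total: 56 × 2 = 112.

112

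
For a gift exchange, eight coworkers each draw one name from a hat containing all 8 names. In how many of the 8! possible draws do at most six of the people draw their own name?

40319

# with exactly i fixed is C(8,i)·!(8-i); sum over i=0..6:
  i=0: C(8,0)·!8 = 1·14833 = 14833
  i=1: C(8,1)·!7 = 8·1854 = 14832
  i=2: C(8,2)·!6 = 28·265 = 7420
  i=3: C(8,3)·!5 = 56·44 = 2464
  i=4: C(8,4)·!4 = 70·9 = 630
  i=5: C(8,5)·!3 = 56·2 = 112
  i=6: C(8,6)·!2 = 28·1 = 28
Total = 40319.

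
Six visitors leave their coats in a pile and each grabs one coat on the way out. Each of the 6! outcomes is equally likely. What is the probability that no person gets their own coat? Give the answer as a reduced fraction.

53/144

Favorable outcomes: !6 = 265.
Total outcomes: 6! = 720.
Probability = 265/720 = 53/144.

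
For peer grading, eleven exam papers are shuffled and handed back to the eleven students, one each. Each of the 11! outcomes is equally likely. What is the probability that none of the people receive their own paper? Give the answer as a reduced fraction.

1468457/3991680

Favorable outcomes: !11 = 14684570.
Total outcomes: 11! = 39916800.
Probability = 14684570/39916800 = 1468457/3991680.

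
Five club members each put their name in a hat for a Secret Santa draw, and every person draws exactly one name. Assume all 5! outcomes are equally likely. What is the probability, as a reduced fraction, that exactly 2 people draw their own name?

Favorable outcomes: C(5,2)·!3 = 10·2 = 20.
Total outcomes: 5! = 120.
Probability = 20/120 = 1/6.

1/6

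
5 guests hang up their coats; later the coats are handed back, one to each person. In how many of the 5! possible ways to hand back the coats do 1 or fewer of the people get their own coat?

89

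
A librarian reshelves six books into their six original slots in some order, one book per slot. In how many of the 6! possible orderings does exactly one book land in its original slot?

Choose which one of the 6 is fixed: C(6,1) = 6.
The remaining 5 must be deranged: !5 = 44.
Total: 6 × 44 = 264.

264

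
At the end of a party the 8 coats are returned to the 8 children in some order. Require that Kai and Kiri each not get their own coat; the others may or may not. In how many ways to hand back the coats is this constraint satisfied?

30960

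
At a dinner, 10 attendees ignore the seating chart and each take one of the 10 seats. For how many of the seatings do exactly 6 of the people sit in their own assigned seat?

Choose which 6 of the 10 are fixed: C(10,6) = 210.
The other 4 form a derangement: !4 = 9.
Total: 210 × 9 = 1890.

1890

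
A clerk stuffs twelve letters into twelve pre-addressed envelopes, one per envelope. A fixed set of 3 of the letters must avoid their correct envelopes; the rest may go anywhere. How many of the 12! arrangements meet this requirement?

Let A_j be the event that the j-th constrained one is fixed. By inclusion-exclusion over the 3 events:
Σ_{j=0}^{3} (-1)^j C(3,j)(12-j)!
= C(3,0)·12! - C(3,1)·11! + C(3,2)·10! - C(3,3)·9!
= 479001600 - 119750400 + 10886400 - 362880
= 369774720

369774720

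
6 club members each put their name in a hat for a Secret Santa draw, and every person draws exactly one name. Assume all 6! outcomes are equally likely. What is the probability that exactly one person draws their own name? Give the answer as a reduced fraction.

Favorable outcomes: C(6,1)·!5 = 6·44 = 264.
Total outcomes: 6! = 720.
Probability = 264/720 = 11/30.

11/30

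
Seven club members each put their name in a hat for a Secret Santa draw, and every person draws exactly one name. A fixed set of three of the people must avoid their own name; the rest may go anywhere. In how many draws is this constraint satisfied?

3216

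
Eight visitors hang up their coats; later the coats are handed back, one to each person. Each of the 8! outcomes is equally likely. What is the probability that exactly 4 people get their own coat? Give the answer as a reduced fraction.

Favorable outcomes: C(8,4)·!4 = 70·9 = 630.
Total outcomes: 8! = 40320.
Probability = 630/40320 = 1/64.

1/64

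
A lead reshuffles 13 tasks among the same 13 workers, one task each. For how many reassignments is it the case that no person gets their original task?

2290792932

By inclusion-exclusion, !13 = Σ (-1)^k · 13!/k! for k=0..13
= 13! - 13!/1! + 13!/2! - 13!/3! + 13!/4! - 13!/5! + 13!/6! - 13!/7! + 13!/8! - 13!/9! + 13!/10! - 13!/11! + 13!/12! - 13!/13!
= 6227020800 - 6227020800 + 3113510400 - 1037836800 + 259459200 - 51891840 + 8648640 - 1235520 + 154440 - 17160 + 1716 - 156 + 13 - 1
= 2290792932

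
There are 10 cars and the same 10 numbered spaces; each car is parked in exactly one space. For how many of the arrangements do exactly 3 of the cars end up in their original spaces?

Pick the 3 fixed positions: C(10,3) = 120 ways.
The other 7 form a derangement: !7 = 1854.
Total: 120 × 1854 = 222480.

222480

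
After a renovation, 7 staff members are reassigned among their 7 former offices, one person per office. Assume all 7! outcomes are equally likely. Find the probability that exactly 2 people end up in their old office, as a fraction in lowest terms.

Favorable outcomes: C(7,2)·!5 = 21·44 = 924.
Total outcomes: 7! = 5040.
Probability = 924/5040 = 11/60.

11/60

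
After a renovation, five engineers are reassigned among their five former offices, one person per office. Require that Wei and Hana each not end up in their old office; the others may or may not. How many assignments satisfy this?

78

Let A_j be the event that the j-th constrained one is fixed. By inclusion-exclusion over the 2 events:
Σ_{j=0}^{2} (-1)^j C(2,j)(5-j)!
= C(2,0)·5! - C(2,1)·4! + C(2,2)·3!
= 120 - 48 + 6
= 78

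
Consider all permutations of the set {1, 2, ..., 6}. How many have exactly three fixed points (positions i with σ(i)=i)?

Choose which 3 of the 6 are fixed: C(6,3) = 20.
The remaining 3 must be deranged: !3 = 2.
Total: 20 × 2 = 40.

40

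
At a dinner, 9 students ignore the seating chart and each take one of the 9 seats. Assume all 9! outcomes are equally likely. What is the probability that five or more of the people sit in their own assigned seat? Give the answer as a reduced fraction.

1339/362880

Favorable outcomes: Σ_{i≥5} C(9,i)·!(9-i) = 126·9 + 84·2 + 36·1 + 9·0 + 1·1 = 1339.
Total outcomes: 9! = 362880.
Probability = 1339/362880 = 1339/362880.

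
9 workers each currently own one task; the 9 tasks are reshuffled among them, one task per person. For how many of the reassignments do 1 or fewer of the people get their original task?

Sum C(9,i)·!(9-i) for i = 0..1:
  i=0: C(9,0)·!9 = 1·133496 = 133496
  i=1: C(9,1)·!8 = 9·14833 = 133497
Total = 266993.

266993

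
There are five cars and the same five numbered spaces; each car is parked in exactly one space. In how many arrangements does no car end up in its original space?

44

!5 = 5! · Σ_{k=0}^{5} (-1)^k/k!
= 5! - 5!/1! + 5!/2! - 5!/3! + 5!/4! - 5!/5!
= 120 - 120 + 60 - 20 + 5 - 1
= 44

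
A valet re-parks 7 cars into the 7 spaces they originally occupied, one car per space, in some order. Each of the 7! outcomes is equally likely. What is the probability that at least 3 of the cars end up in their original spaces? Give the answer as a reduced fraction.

407/5040

Favorable outcomes: Σ_{i≥3} C(7,i)·!(7-i) = 35·9 + 35·2 + 21·1 + 7·0 + 1·1 = 407.
Total outcomes: 7! = 5040.
Probability = 407/5040 = 407/5040.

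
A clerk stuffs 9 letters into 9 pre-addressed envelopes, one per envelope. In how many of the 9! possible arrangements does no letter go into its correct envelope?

Use !n = n·!(n-1) + (-1)^n.
!9 = 9·14833 - 1 = 133496

133496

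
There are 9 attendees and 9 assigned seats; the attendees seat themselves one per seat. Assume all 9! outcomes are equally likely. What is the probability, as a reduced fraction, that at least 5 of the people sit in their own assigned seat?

1339/362880

Favorable outcomes: Σ_{i≥5} C(9,i)·!(9-i) = 126·9 + 84·2 + 36·1 + 9·0 + 1·1 = 1339.
Total outcomes: 9! = 362880.
Probability = 1339/362880 = 1339/362880.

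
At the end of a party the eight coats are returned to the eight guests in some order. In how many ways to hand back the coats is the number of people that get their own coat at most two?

Sum C(8,i)·!(8-i) for i = 0..2:
  i=0: C(8,0)·!8 = 1·14833 = 14833
  i=1: C(8,1)·!7 = 8·1854 = 14832
  i=2: C(8,2)·!6 = 28·265 = 7420
Total = 37085.

37085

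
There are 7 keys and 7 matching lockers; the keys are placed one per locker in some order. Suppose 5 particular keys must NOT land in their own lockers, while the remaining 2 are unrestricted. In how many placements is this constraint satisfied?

2428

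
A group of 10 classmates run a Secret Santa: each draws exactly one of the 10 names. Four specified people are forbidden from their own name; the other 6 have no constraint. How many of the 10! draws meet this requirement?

Let A_j be the event that the j-th constrained one is fixed. By inclusion-exclusion over the 4 events:
Σ_{j=0}^{4} (-1)^j C(4,j)(10-j)!
= C(4,0)·10! - C(4,1)·9! + C(4,2)·8! - C(4,3)·7! + C(4,4)·6!
= 3628800 - 1451520 + 241920 - 20160 + 720
= 2399760

2399760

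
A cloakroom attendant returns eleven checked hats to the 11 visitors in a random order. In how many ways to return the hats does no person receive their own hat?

The number of derangements of 11 is !11 = Σ_{k=0}^{11} (-1)^k·11!/k!
= 11! - 11!/1! + 11!/2! - 11!/3! + 11!/4! - 11!/5! + 11!/6! - 11!/7! + 11!/8! - 11!/9! + 11!/10! - 11!/11!
= 39916800 - 39916800 + 19958400 - 6652800 + 1663200 - 332640 + 55440 - 7920 + 990 - 110 + 11 - 1
= 14684570

14684570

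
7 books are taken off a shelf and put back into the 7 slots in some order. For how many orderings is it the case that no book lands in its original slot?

Recurrence: !7 = 6·(!6 + !5).
!7 = 6·(265 + 44) = 6·309 = 1854

1854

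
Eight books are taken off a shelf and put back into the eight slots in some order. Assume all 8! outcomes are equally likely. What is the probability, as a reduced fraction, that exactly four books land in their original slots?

1/64

Favorable outcomes: C(8,4)·!4 = 70·9 = 630.
Total outcomes: 8! = 40320.
Probability = 630/40320 = 1/64.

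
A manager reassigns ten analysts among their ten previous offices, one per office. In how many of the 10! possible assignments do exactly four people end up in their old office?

Choose which 4 of the 10 are fixed: C(10,4) = 210.
The remaining 6 must be deranged: !6 = 265.
Total: 210 × 265 = 55650.

55650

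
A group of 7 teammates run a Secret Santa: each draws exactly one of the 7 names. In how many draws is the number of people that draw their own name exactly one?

1855

Pick the single fixed position: C(7,1) = 7 ways.
The remaining 6 must be deranged: !6 = 265.
Total: 7 × 265 = 1855.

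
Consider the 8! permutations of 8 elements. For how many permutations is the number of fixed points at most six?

40319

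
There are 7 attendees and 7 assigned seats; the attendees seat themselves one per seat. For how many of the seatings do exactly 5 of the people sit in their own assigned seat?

21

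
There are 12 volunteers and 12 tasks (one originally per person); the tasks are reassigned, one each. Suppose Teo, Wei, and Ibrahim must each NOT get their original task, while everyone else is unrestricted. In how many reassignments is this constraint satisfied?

369774720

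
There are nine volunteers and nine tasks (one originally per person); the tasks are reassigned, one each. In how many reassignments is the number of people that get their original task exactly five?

1134

Pick the 5 fixed positions: C(9,5) = 126 ways.
The other 4 form a derangement: !4 = 9.
Total: 126 × 9 = 1134.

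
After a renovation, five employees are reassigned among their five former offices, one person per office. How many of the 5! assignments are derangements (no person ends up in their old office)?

!5 = 5! · Σ_{k=0}^{5} (-1)^k/k!
= 5! - 5!/1! + 5!/2! - 5!/3! + 5!/4! - 5!/5!
= 120 - 120 + 60 - 20 + 5 - 1
= 44

44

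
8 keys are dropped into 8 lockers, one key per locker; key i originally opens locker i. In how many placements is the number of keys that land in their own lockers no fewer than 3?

Sum C(8,i)·!(8-i) for i = 3..8:
  i=3: C(8,3)·!5 = 56·44 = 2464
  i=4: C(8,4)·!4 = 70·9 = 630
  i=5: C(8,5)·!3 = 56·2 = 112
  i=6: C(8,6)·!2 = 28·1 = 28
  i=7: C(8,7)·!1 = 8·0 = 0
  i=8: C(8,8)·!0 = 1·1 = 1
Total = 3235.

3235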